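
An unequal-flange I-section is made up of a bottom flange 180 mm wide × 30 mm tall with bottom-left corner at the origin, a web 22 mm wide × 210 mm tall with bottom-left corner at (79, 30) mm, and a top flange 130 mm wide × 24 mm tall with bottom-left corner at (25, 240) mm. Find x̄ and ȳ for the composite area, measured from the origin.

bottom flange: A = 180 × 30 = 5400.00, centroid at (90.00, 15.00).
web: A = 22 × 210 = 4620.00, centroid at (90.00, 135.00).
top flange: A = 130 × 24 = 3120.00, centroid at (90.00, 252.00).
ΣA = 13140.00 mm²
ΣAx̄ = (5400.00)(90.00) + (4620.00)(90.00) + (3120.00)(90.00) = 1182600.00 mm³
ΣAȳ = (5400.00)(15.00) + (4620.00)(135.00) + (3120.00)(252.00) = 1490940.00 mm³
x̄ = 1182600.00 / 13140.00 = 90.00 mm
ȳ = 1490940.00 / 13140.00 = 113.47 mm

x̄ = 90.00 mm, ȳ = 113.47 mm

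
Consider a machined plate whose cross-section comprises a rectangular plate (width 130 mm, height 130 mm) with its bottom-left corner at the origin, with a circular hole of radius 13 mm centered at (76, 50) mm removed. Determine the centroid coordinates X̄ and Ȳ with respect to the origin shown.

plate: A = 130 × 130 = 16900.00, centroid at (65.00, 65.00).
hole: A = −π·13² = -530.93, centroid at (76.00, 50.00).
ΣA = 16369.07 mm², ΣAX̄ = 1058149.38 mm³, ΣAȲ = 1071953.54 mm³.
X̄ = 1058149.38/16369.07 = 64.64 mm; Ȳ = 1071953.54/16369.07 = 65.49 mm.

X̄ = 64.64 mm, Ȳ = 65.49 mm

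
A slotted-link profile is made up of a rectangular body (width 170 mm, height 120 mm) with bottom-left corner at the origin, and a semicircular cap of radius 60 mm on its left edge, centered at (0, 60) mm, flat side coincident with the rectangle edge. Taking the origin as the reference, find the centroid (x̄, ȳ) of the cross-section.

rectangular body: A = 170 × 120 = 20400.00, centroid at (85.00, 60.00).
semicircular end: A = ½π·60² = 5654.87, centroid at (-25.46, 60.00).
ΣA = 26054.87 mm²
ΣAx̄ = (20400.00)(85.00) + (5654.87)(-25.46) = 1590000.00 mm³
ΣAȳ = (20400.00)(60.00) + (5654.87)(60.00) = 1563292.01 mm³
x̄ = 1590000.00 / 26054.87 = 61.03 mm
ȳ = 1563292.01 / 26054.87 = 60.00 mm

x̄ = 61.03 mm, ȳ = 60.00 mm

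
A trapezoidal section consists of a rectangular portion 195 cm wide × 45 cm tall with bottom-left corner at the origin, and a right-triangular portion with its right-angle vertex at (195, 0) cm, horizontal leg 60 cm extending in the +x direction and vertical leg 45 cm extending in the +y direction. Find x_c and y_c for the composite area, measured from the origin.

x_c = 113.17 cm, y_c = 21.50 cm

rectangular portion: A = 195 × 45 = 8775.00, centroid at (97.50, 22.50).
triangular portion: A = ½·60·45 = 1350.00, centroid at (215.00, 15.00).
ΣA = 10125.00 cm², ΣAx_c = 1145812.50 cm³, ΣAy_c = 217687.50 cm³.
x_c = 1145812.50/10125.00 = 113.17 cm; y_c = 217687.50/10125.00 = 21.50 cm.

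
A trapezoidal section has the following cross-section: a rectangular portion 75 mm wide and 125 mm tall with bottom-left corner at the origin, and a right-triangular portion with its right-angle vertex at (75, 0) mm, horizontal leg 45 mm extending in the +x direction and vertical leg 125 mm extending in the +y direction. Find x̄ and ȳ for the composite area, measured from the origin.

rectangular portion: A = 75 × 125 = 9375.00, centroid at (37.50, 62.50).
triangular portion: A = ½·45·125 = 2812.50, centroid at (90.00, 41.67).
ΣA = 12187.50 mm², ΣAx̄ = 604687.50 mm³, ΣAȳ = 703125.00 mm³.
x̄ = 604687.50/12187.50 = 49.62 mm; ȳ = 703125.00/12187.50 = 57.69 mm.

x̄ = 49.62 mm, ȳ = 57.69 mm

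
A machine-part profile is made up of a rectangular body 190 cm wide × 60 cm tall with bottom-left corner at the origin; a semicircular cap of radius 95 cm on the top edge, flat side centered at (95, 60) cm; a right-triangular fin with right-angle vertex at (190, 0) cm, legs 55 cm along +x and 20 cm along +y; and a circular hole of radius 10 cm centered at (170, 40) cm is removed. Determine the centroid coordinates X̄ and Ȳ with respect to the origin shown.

X̄ = 96.50 cm, Ȳ = 68.00 cm

rectangular body: A = 190 × 60 = 11400.00, centroid at (95.00, 30.00).
semicircular top: A = ½π·95² = 14176.44, centroid at (95.00, 100.32).
triangular fin: A = ½·55·20 = 550.00, centroid at (208.33, 6.67).
hole: A = −π·10² = -314.16, centroid at (170.00, 40.00).
ΣA = 25812.28 cm²
ΣAX̄ = (11400.00)(95.00) + (14176.44)(95.00) + (550.00)(208.33) + (-314.16)(170.00) = 2490937.76 cm³
ΣAȲ = (11400.00)(30.00) + (14176.44)(100.32) + (550.00)(6.67) + (-314.16)(40.00) = 1755269.84 cm³
X̄ = 2490937.76 / 25812.28 = 96.50 cm
Ȳ = 1755269.84 / 25812.28 = 68.00 cm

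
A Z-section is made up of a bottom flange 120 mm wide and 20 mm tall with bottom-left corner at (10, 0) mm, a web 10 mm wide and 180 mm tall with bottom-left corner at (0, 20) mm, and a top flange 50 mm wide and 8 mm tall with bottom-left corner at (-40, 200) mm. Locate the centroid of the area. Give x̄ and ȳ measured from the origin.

x̄ = 37.17 mm, ȳ = 66.00 mm

Part | A | x̄ᵢ | ȳᵢ | A·x̄ᵢ | A·ȳᵢ
bottom flange | 2400.00 | 70.00 | 10.00 | 168000.00 | 24000.00
web | 1800.00 | 5.00 | 110.00 | 9000.00 | 198000.00
top flange | 400.00 | -15.00 | 204.00 | -6000.00 | 81600.00
Σ | 4600.00 |  |  | 171000.00 | 303600.00
x̄ = 171000.00 / 4600.00 = 37.17 mm
ȳ = 303600.00 / 4600.00 = 66.00 mm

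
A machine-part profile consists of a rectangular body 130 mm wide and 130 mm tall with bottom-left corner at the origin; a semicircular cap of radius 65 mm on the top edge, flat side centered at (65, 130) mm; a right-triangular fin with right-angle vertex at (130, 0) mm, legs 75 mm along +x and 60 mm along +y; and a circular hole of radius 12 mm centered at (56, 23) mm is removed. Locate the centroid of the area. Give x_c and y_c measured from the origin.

rectangular body: A = 130 × 130 = 16900.00, centroid at (65.00, 65.00).
semicircular top: A = ½π·65² = 6636.61, centroid at (65.00, 157.59).
triangular fin: A = ½·75·60 = 2250.00, centroid at (155.00, 20.00).
hole: A = −π·12² = -452.39, centroid at (56.00, 23.00).
ΣA = 25334.23 mm²
ΣAx_c = (16900.00)(65.00) + (6636.61)(65.00) + (2250.00)(155.00) + (-452.39)(56.00) = 1853296.14 mm³
ΣAy_c = (16900.00)(65.00) + (6636.61)(157.59) + (2250.00)(20.00) + (-452.39)(23.00) = 2178938.26 mm³
x_c = 1853296.14 / 25334.23 = 73.15 mm
y_c = 2178938.26 / 25334.23 = 86.01 mm

x_c = 73.15 mm, y_c = 86.01 mm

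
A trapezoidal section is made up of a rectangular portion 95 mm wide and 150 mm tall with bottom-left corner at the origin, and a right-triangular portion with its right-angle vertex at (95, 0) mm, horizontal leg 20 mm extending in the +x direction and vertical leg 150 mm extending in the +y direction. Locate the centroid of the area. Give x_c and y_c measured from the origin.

rectangular portion: A = 95 × 150 = 14250.00, centroid at (47.50, 75.00).
triangular portion: A = ½·20·150 = 1500.00, centroid at (101.67, 50.00).
ΣA = 15750.00 mm², ΣAx_c = 829375.00 mm³, ΣAy_c = 1143750.00 mm³.
x_c = 829375.00/15750.00 = 52.66 mm; y_c = 1143750.00/15750.00 = 72.62 mm.

x_c = 52.66 mm, y_c = 72.62 mm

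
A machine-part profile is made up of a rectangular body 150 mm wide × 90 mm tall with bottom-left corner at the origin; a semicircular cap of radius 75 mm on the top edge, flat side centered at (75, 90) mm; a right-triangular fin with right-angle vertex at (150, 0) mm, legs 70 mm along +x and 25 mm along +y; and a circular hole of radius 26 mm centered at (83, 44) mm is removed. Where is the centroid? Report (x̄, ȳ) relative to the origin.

x̄ = 78.27 mm, ȳ = 75.77 mm

rectangular body: A = 150 × 90 = 13500.00, centroid at (75.00, 45.00).
semicircular top: A = ½π·75² = 8835.73, centroid at (75.00, 121.83).
triangular fin: A = ½·70·25 = 875.00, centroid at (173.33, 8.33).
hole: A = −π·26² = -2123.72, centroid at (83.00, 44.00).
ΣA = 21087.01 mm², ΣAx̄ = 1650577.89 mm³, ΣAȳ = 1597813.78 mm³.
x̄ = 1650577.89/21087.01 = 78.27 mm; ȳ = 1597813.78/21087.01 = 75.77 mm.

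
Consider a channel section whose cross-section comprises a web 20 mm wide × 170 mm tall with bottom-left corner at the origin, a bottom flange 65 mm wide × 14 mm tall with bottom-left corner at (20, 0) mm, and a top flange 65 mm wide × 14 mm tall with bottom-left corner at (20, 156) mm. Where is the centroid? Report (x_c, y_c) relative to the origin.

x_c = 24.82 mm, y_c = 85.00 mm

web: A = 20 × 170 = 3400.00, centroid at (10.00, 85.00).
bottom flange: A = 65 × 14 = 910.00, centroid at (52.50, 7.00).
top flange: A = 65 × 14 = 910.00, centroid at (52.50, 163.00).
ΣA = 5220.00 mm²
ΣAx_c = (3400.00)(10.00) + (910.00)(52.50) + (910.00)(52.50) = 129550.00 mm³
ΣAy_c = (3400.00)(85.00) + (910.00)(7.00) + (910.00)(163.00) = 443700.00 mm³
x_c = 129550.00 / 5220.00 = 24.82 mm
y_c = 443700.00 / 5220.00 = 85.00 mm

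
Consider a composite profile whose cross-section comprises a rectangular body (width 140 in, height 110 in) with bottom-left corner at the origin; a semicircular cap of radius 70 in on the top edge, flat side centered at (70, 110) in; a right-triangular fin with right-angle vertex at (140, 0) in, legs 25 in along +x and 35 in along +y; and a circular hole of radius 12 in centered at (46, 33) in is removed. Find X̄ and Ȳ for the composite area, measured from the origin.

rectangular body: A = 140 × 110 = 15400.00, centroid at (70.00, 55.00).
semicircular top: A = ½π·70² = 7696.90, centroid at (70.00, 139.71).
triangular fin: A = ½·25·35 = 437.50, centroid at (148.33, 11.67).
hole: A = −π·12² = -452.39, centroid at (46.00, 33.00).
ΣA = 23082.01 in², ΣAX̄ = 1660869.06 in³, ΣAȲ = 1912501.21 in³.
X̄ = 1660869.06/23082.01 = 71.96 in; Ȳ = 1912501.21/23082.01 = 82.86 in.

X̄ = 71.96 in, Ȳ = 82.86 in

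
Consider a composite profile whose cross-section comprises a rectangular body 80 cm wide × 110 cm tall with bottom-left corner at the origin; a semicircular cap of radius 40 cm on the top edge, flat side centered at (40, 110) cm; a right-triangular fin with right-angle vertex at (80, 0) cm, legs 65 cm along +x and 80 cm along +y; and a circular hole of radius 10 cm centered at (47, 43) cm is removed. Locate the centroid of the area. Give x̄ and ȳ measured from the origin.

x̄ = 51.63 cm, ȳ = 63.16 cm

rectangular body: A = 80 × 110 = 8800.00, centroid at (40.00, 55.00).
semicircular top: A = ½π·40² = 2513.27, centroid at (40.00, 126.98).
triangular fin: A = ½·65·80 = 2600.00, centroid at (101.67, 26.67).
hole: A = −π·10² = -314.16, centroid at (47.00, 43.00).
ΣA = 13599.11 cm²
ΣAx̄ = (8800.00)(40.00) + (2513.27)(40.00) + (2600.00)(101.67) + (-314.16)(47.00) = 702098.81 cm³
ΣAȳ = (8800.00)(55.00) + (2513.27)(126.98) + (2600.00)(26.67) + (-314.16)(43.00) = 858951.31 cm³
x̄ = 702098.81 / 13599.11 = 51.63 cm
ȳ = 858951.31 / 13599.11 = 63.16 cm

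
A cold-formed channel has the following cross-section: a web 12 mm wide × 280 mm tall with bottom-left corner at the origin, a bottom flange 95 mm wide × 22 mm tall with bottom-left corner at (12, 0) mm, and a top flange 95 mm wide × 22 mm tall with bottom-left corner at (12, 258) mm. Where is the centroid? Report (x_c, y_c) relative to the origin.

x_c = 35.66 mm, y_c = 140.00 mm

Part | A | x̄ᵢ | ȳᵢ | A·x̄ᵢ | A·ȳᵢ
web | 3360.00 | 6.00 | 140.00 | 20160.00 | 470400.00
bottom flange | 2090.00 | 59.50 | 11.00 | 124355.00 | 22990.00
top flange | 2090.00 | 59.50 | 269.00 | 124355.00 | 562210.00
Σ | 7540.00 |  |  | 268870.00 | 1055600.00
x_c = 268870.00 / 7540.00 = 35.66 mm
y_c = 1055600.00 / 7540.00 = 140.00 mm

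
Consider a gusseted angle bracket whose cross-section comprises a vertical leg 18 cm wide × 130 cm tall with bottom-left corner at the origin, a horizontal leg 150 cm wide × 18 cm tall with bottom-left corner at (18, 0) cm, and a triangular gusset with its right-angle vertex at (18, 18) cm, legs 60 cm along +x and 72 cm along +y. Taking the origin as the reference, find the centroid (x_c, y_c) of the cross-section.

vertical leg: A = 18 × 130 = 2340.00, centroid at (9.00, 65.00).
horizontal leg: A = 150 × 18 = 2700.00, centroid at (93.00, 9.00).
gusset: A = ½·60·72 = 2160.00, centroid at (38.00, 42.00).
ΣA = 7200.00 cm²
ΣAx_c = (2340.00)(9.00) + (2700.00)(93.00) + (2160.00)(38.00) = 354240.00 cm³
ΣAy_c = (2340.00)(65.00) + (2700.00)(9.00) + (2160.00)(42.00) = 267120.00 cm³
x_c = 354240.00 / 7200.00 = 49.20 cm
y_c = 267120.00 / 7200.00 = 37.10 cm

x_c = 49.20 cm, y_c = 37.10 cm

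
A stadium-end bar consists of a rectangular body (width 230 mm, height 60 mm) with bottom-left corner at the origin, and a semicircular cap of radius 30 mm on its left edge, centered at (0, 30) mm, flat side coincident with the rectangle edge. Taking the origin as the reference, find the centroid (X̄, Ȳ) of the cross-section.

X̄ = 103.13 mm, Ȳ = 30.00 mm

Part | A | x̄ᵢ | ȳᵢ | A·x̄ᵢ | A·ȳᵢ
rectangular body | 13800.00 | 115.00 | 30.00 | 1587000.00 | 414000.00
semicircular end | 1413.72 | -12.73 | 30.00 | -18000.00 | 42411.50
Σ | 15213.72 |  |  | 1569000.00 | 456411.50
X̄ = 1569000.00 / 15213.72 = 103.13 mm
Ȳ = 456411.50 / 15213.72 = 30.00 mm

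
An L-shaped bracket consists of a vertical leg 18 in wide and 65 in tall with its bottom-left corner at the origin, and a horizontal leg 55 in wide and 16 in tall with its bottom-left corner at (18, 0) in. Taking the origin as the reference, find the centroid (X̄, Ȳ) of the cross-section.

X̄ = 24.67 in, Ȳ = 21.98 in

Part | A | x̄ᵢ | ȳᵢ | A·x̄ᵢ | A·ȳᵢ
vertical leg | 1170.00 | 9.00 | 32.50 | 10530.00 | 38025.00
horizontal leg | 880.00 | 45.50 | 8.00 | 40040.00 | 7040.00
Σ | 2050.00 |  |  | 50570.00 | 45065.00
X̄ = 50570.00 / 2050.00 = 24.67 in
Ȳ = 45065.00 / 2050.00 = 21.98 in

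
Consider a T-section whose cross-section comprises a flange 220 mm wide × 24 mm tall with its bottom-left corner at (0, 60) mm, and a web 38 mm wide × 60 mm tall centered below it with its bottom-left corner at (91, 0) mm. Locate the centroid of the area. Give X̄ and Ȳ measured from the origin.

X̄ = 110.00 mm, Ȳ = 59.33 mm

web: A = 38 × 60 = 2280.00, centroid at (110.00, 30.00).
flange: A = 220 × 24 = 5280.00, centroid at (110.00, 72.00).
ΣA = 7560.00 mm², ΣAX̄ = 831600.00 mm³, ΣAȲ = 448560.00 mm³.
X̄ = 831600.00/7560.00 = 110.00 mm; Ȳ = 448560.00/7560.00 = 59.33 mm.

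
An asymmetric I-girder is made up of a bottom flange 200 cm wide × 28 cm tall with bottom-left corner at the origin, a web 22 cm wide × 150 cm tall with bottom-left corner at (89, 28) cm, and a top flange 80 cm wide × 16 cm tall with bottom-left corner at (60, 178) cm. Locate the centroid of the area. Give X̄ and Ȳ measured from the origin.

bottom flange: A = 200 × 28 = 5600.00, centroid at (100.00, 14.00).
web: A = 22 × 150 = 3300.00, centroid at (100.00, 103.00).
top flange: A = 80 × 16 = 1280.00, centroid at (100.00, 186.00).
ΣA = 10180.00 cm², ΣAX̄ = 1018000.00 cm³, ΣAȲ = 656380.00 cm³.
X̄ = 1018000.00/10180.00 = 100.00 cm; Ȳ = 656380.00/10180.00 = 64.48 cm.

X̄ = 100.00 cm, Ȳ = 64.48 cm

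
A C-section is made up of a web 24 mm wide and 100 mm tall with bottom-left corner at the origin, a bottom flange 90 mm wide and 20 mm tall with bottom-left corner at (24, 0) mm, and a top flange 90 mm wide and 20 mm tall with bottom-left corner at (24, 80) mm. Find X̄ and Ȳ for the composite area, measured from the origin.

web: A = 24 × 100 = 2400.00, centroid at (12.00, 50.00).
bottom flange: A = 90 × 20 = 1800.00, centroid at (69.00, 10.00).
top flange: A = 90 × 20 = 1800.00, centroid at (69.00, 90.00).
ΣA = 6000.00 mm², ΣAX̄ = 277200.00 mm³, ΣAȲ = 300000.00 mm³.
X̄ = 277200.00/6000.00 = 46.20 mm; Ȳ = 300000.00/6000.00 = 50.00 mm.

X̄ = 46.20 mm, Ȳ = 50.00 mm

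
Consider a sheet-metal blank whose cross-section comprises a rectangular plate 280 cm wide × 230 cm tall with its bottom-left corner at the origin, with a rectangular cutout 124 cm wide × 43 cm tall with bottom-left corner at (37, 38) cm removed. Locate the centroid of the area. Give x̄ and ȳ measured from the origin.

plate: A = 280 × 230 = 64400.00, centroid at (140.00, 115.00).
hole: A = −(124 × 43) = -5332.00, centroid at (99.00, 59.50).
ΣA = 59068.00 cm²
ΣAx̄ = (64400.00)(140.00) + (-5332.00)(99.00) = 8488132.00 cm³
ΣAȳ = (64400.00)(115.00) + (-5332.00)(59.50) = 7088746.00 cm³
x̄ = 8488132.00 / 59068.00 = 143.70 cm
ȳ = 7088746.00 / 59068.00 = 120.01 cm

x̄ = 143.70 cm, ȳ = 120.01 cm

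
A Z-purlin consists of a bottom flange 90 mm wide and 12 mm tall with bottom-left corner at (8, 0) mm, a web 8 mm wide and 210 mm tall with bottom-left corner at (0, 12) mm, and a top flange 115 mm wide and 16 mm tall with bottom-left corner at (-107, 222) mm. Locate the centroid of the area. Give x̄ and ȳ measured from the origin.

x̄ = -5.90 mm, ȳ = 136.14 mm

Part | A | x̄ᵢ | ȳᵢ | A·x̄ᵢ | A·ȳᵢ
bottom flange | 1080.00 | 53.00 | 6.00 | 57240.00 | 6480.00
web | 1680.00 | 4.00 | 117.00 | 6720.00 | 196560.00
top flange | 1840.00 | -49.50 | 230.00 | -91080.00 | 423200.00
Σ | 4600.00 |  |  | -27120.00 | 626240.00
x̄ = -27120.00 / 4600.00 = -5.90 mm
ȳ = 626240.00 / 4600.00 = 136.14 mm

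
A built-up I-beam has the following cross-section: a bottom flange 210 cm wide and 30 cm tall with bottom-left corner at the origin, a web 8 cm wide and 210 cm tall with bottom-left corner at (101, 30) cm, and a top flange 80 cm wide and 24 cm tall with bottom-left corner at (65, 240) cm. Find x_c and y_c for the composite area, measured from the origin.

x_c = 105.00 cm, y_c = 81.33 cm

Part | A | x̄ᵢ | ȳᵢ | A·x̄ᵢ | A·ȳᵢ
bottom flange | 6300.00 | 105.00 | 15.00 | 661500.00 | 94500.00
web | 1680.00 | 105.00 | 135.00 | 176400.00 | 226800.00
top flange | 1920.00 | 105.00 | 252.00 | 201600.00 | 483840.00
Σ | 9900.00 |  |  | 1039500.00 | 805140.00
x_c = 1039500.00 / 9900.00 = 105.00 cm
y_c = 805140.00 / 9900.00 = 81.33 cm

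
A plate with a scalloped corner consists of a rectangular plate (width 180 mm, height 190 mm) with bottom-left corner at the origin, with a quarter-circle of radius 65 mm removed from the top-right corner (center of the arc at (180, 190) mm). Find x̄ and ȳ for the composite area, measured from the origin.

Part | A | x̄ᵢ | ȳᵢ | A·x̄ᵢ | A·ȳᵢ
plate | 34200.00 | 90.00 | 95.00 | 3078000.00 | 3249000.00
removed quarter-circle | -3318.31 | 152.41 | 162.41 | -505753.64 | -538936.71
Σ | 30881.69 |  |  | 2572246.36 | 2710063.29
x̄ = 2572246.36 / 30881.69 = 83.29 mm
ȳ = 2710063.29 / 30881.69 = 87.76 mm

x̄ = 83.29 mm, ȳ = 87.76 mm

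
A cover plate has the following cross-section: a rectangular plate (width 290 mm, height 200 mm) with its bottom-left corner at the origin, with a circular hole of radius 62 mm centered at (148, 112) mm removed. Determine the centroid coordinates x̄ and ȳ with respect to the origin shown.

x̄ = 144.21 mm, ȳ = 96.84 mm

plate: A = 290 × 200 = 58000.00, centroid at (145.00, 100.00).
hole: A = −π·62² = -12076.28, centroid at (148.00, 112.00).
ΣA = 45923.72 mm²
ΣAx̄ = (58000.00)(145.00) + (-12076.28)(148.00) = 6622710.24 mm³
ΣAȳ = (58000.00)(100.00) + (-12076.28)(112.00) = 4447456.40 mm³
x̄ = 6622710.24 / 45923.72 = 144.21 mm
ȳ = 4447456.40 / 45923.72 = 96.84 mm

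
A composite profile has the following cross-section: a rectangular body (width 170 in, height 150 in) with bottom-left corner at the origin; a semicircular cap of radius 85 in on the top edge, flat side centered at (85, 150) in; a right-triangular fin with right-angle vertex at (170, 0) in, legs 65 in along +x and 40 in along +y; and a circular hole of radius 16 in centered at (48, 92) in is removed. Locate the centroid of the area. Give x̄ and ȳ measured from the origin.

x̄ = 89.51 in, ȳ = 106.24 in

rectangular body: A = 170 × 150 = 25500.00, centroid at (85.00, 75.00).
semicircular top: A = ½π·85² = 11349.00, centroid at (85.00, 186.08).
triangular fin: A = ½·65·40 = 1300.00, centroid at (191.67, 13.33).
hole: A = −π·16² = -804.25, centroid at (48.00, 92.00).
ΣA = 37344.76 in², ΣAx̄ = 3342728.07 in³, ΣAȳ = 3967609.73 in³.
x̄ = 3342728.07/37344.76 = 89.51 in; ȳ = 3967609.73/37344.76 = 106.24 in.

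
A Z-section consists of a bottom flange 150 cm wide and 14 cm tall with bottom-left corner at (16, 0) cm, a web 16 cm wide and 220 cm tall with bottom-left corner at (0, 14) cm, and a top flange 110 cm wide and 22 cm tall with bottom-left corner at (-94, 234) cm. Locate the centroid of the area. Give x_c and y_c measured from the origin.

x_c = 15.53 cm, y_c = 129.86 cm

bottom flange: A = 150 × 14 = 2100.00, centroid at (91.00, 7.00).
web: A = 16 × 220 = 3520.00, centroid at (8.00, 124.00).
top flange: A = 110 × 22 = 2420.00, centroid at (-39.00, 245.00).
ΣA = 8040.00 cm²
ΣAx_c = (2100.00)(91.00) + (3520.00)(8.00) + (2420.00)(-39.00) = 124880.00 cm³
ΣAy_c = (2100.00)(7.00) + (3520.00)(124.00) + (2420.00)(245.00) = 1044080.00 cm³
x_c = 124880.00 / 8040.00 = 15.53 cm
y_c = 1044080.00 / 8040.00 = 129.86 cm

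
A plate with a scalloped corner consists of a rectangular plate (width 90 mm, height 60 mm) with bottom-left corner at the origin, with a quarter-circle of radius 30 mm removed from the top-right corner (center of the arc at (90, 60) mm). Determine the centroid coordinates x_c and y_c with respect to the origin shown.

plate: A = 90 × 60 = 5400.00, centroid at (45.00, 30.00).
removed quarter-circle: A = −¼π·30² = -706.86, centroid at (77.27, 47.27).
ΣA = 4693.14 mm²
ΣAx_c = (5400.00)(45.00) + (-706.86)(77.27) = 188382.75 mm³
ΣAy_c = (5400.00)(30.00) + (-706.86)(47.27) = 128588.50 mm³
x_c = 188382.75 / 4693.14 = 40.14 mm
y_c = 128588.50 / 4693.14 = 27.40 mm

x_c = 40.14 mm, y_c = 27.40 mm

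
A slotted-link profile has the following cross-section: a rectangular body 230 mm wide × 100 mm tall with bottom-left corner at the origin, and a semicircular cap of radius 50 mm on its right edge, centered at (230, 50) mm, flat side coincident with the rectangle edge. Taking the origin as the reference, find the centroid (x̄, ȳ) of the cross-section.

rectangular body: A = 230 × 100 = 23000.00, centroid at (115.00, 50.00).
semicircular end: A = ½π·50² = 3926.99, centroid at (251.22, 50.00).
ΣA = 26926.99 mm²
ΣAx̄ = (23000.00)(115.00) + (3926.99)(251.22) = 3631541.22 mm³
ΣAȳ = (23000.00)(50.00) + (3926.99)(50.00) = 1346349.54 mm³
x̄ = 3631541.22 / 26926.99 = 134.87 mm
ȳ = 1346349.54 / 26926.99 = 50.00 mm

x̄ = 134.87 mm, ȳ = 50.00 mm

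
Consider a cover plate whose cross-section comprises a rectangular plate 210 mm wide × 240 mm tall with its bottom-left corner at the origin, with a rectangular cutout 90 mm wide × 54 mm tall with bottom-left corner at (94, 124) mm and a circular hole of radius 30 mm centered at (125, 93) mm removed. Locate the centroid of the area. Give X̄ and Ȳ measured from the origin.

plate: A = 210 × 240 = 50400.00, centroid at (105.00, 120.00).
hole 1: A = −(90 × 54) = -4860.00, centroid at (139.00, 151.00).
hole 2: A = −π·30² = -2827.43, centroid at (125.00, 93.00).
ΣA = 42712.57 mm², ΣAX̄ = 4263030.83 mm³, ΣAȲ = 5051188.69 mm³.
X̄ = 4263030.83/42712.57 = 99.81 mm; Ȳ = 5051188.69/42712.57 = 118.26 mm.

X̄ = 99.81 mm, Ȳ = 118.26 mm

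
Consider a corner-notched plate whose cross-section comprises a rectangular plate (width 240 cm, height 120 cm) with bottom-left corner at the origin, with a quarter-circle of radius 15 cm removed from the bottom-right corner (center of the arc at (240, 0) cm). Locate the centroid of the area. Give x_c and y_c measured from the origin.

x_c = 119.30 cm, y_c = 60.33 cm

Part | A | x̄ᵢ | ȳᵢ | A·x̄ᵢ | A·ȳᵢ
plate | 28800.00 | 120.00 | 60.00 | 3456000.00 | 1728000.00
removed quarter-circle | -176.71 | 233.63 | 6.37 | -41286.50 | -1125.00
Σ | 28623.29 |  |  | 3414713.50 | 1726875.00
x_c = 3414713.50 / 28623.29 = 119.30 cm
y_c = 1726875.00 / 28623.29 = 60.33 cm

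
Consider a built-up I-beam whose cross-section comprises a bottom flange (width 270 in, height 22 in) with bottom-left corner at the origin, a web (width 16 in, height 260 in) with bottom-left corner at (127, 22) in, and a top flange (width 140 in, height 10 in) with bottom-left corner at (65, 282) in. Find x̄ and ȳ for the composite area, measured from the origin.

x̄ = 135.00 in, ȳ = 95.61 in

Part | A | x̄ᵢ | ȳᵢ | A·x̄ᵢ | A·ȳᵢ
bottom flange | 5940.00 | 135.00 | 11.00 | 801900.00 | 65340.00
web | 4160.00 | 135.00 | 152.00 | 561600.00 | 632320.00
top flange | 1400.00 | 135.00 | 287.00 | 189000.00 | 401800.00
Σ | 11500.00 |  |  | 1552500.00 | 1099460.00
x̄ = 1552500.00 / 11500.00 = 135.00 in
ȳ = 1099460.00 / 11500.00 = 95.61 in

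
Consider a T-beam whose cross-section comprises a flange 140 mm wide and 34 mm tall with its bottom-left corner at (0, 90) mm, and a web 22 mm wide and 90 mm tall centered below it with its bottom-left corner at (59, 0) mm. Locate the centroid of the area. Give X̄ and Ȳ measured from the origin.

X̄ = 70.00 mm, Ȳ = 88.79 mm

web: A = 22 × 90 = 1980.00, centroid at (70.00, 45.00).
flange: A = 140 × 34 = 4760.00, centroid at (70.00, 107.00).
ΣA = 6740.00 mm²
ΣAX̄ = (1980.00)(70.00) + (4760.00)(70.00) = 471800.00 mm³
ΣAȲ = (1980.00)(45.00) + (4760.00)(107.00) = 598420.00 mm³
X̄ = 471800.00 / 6740.00 = 70.00 mm
Ȳ = 598420.00 / 6740.00 = 88.79 mm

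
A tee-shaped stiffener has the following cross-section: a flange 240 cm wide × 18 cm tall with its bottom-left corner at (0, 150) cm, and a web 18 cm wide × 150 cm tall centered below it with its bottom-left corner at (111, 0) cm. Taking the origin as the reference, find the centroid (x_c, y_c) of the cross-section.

Part | A | x̄ᵢ | ȳᵢ | A·x̄ᵢ | A·ȳᵢ
web | 2700.00 | 120.00 | 75.00 | 324000.00 | 202500.00
flange | 4320.00 | 120.00 | 159.00 | 518400.00 | 686880.00
Σ | 7020.00 |  |  | 842400.00 | 889380.00
x_c = 842400.00 / 7020.00 = 120.00 cm
y_c = 889380.00 / 7020.00 = 126.69 cm

x_c = 120.00 cm, y_c = 126.69 cm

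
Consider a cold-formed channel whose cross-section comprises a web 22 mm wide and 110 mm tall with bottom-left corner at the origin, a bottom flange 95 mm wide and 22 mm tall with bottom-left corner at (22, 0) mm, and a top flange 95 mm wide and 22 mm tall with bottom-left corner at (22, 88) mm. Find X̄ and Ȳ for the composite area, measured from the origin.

web: A = 22 × 110 = 2420.00, centroid at (11.00, 55.00).
bottom flange: A = 95 × 22 = 2090.00, centroid at (69.50, 11.00).
top flange: A = 95 × 22 = 2090.00, centroid at (69.50, 99.00).
ΣA = 6600.00 mm²
ΣAX̄ = (2420.00)(11.00) + (2090.00)(69.50) + (2090.00)(69.50) = 317130.00 mm³
ΣAȲ = (2420.00)(55.00) + (2090.00)(11.00) + (2090.00)(99.00) = 363000.00 mm³
X̄ = 317130.00 / 6600.00 = 48.05 mm
Ȳ = 363000.00 / 6600.00 = 55.00 mm

X̄ = 48.05 mm, Ȳ = 55.00 mm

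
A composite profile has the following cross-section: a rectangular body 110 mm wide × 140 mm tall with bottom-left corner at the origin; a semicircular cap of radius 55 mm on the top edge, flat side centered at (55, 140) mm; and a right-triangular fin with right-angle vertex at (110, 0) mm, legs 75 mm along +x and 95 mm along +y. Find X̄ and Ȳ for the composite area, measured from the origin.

Part | A | x̄ᵢ | ȳᵢ | A·x̄ᵢ | A·ȳᵢ
rectangular body | 15400.00 | 55.00 | 70.00 | 847000.00 | 1078000.00
semicircular top | 4751.66 | 55.00 | 163.34 | 261341.24 | 776148.91
triangular fin | 3562.50 | 135.00 | 31.67 | 480937.50 | 112812.50
Σ | 23714.16 |  |  | 1589278.74 | 1966961.41
X̄ = 1589278.74 / 23714.16 = 67.02 mm
Ȳ = 1966961.41 / 23714.16 = 82.94 mm

X̄ = 67.02 mm, Ȳ = 82.94 mm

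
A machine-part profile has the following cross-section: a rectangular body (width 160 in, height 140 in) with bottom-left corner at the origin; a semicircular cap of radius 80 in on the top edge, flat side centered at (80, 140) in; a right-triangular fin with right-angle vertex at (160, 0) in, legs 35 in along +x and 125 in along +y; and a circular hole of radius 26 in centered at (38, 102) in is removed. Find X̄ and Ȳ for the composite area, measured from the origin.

rectangular body: A = 160 × 140 = 22400.00, centroid at (80.00, 70.00).
semicircular top: A = ½π·80² = 10053.10, centroid at (80.00, 173.95).
triangular fin: A = ½·35·125 = 2187.50, centroid at (171.67, 41.67).
hole: A = −π·26² = -2123.72, centroid at (38.00, 102.00).
ΣA = 32516.88 in²
ΣAX̄ = (22400.00)(80.00) + (10053.10)(80.00) + (2187.50)(171.67) + (-2123.72)(38.00) = 2891067.32 in³
ΣAȲ = (22400.00)(70.00) + (10053.10)(173.95) + (2187.50)(41.67) + (-2123.72)(102.00) = 3191293.58 in³
X̄ = 2891067.32 / 32516.88 = 88.91 in
Ȳ = 3191293.58 / 32516.88 = 98.14 in

X̄ = 88.91 in, Ȳ = 98.14 in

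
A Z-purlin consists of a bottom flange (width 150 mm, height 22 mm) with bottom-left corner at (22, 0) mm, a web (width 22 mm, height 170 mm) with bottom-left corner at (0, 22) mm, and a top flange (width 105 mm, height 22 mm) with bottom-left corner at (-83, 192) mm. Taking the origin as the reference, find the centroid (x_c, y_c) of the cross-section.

x_c = 31.10 mm, y_c = 96.84 mm

bottom flange: A = 150 × 22 = 3300.00, centroid at (97.00, 11.00).
web: A = 22 × 170 = 3740.00, centroid at (11.00, 107.00).
top flange: A = 105 × 22 = 2310.00, centroid at (-30.50, 203.00).
ΣA = 9350.00 mm², ΣAx_c = 290785.00 mm³, ΣAy_c = 905410.00 mm³.
x_c = 290785.00/9350.00 = 31.10 mm; y_c = 905410.00/9350.00 = 96.84 mm.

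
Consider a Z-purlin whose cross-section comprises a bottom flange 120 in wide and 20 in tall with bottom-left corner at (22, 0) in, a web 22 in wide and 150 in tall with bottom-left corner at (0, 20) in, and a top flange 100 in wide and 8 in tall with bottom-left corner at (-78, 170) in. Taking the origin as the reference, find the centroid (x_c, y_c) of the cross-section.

bottom flange: A = 120 × 20 = 2400.00, centroid at (82.00, 10.00).
web: A = 22 × 150 = 3300.00, centroid at (11.00, 95.00).
top flange: A = 100 × 8 = 800.00, centroid at (-28.00, 174.00).
ΣA = 6500.00 in²
ΣAx_c = (2400.00)(82.00) + (3300.00)(11.00) + (800.00)(-28.00) = 210700.00 in³
ΣAy_c = (2400.00)(10.00) + (3300.00)(95.00) + (800.00)(174.00) = 476700.00 in³
x_c = 210700.00 / 6500.00 = 32.42 in
y_c = 476700.00 / 6500.00 = 73.34 in

x_c = 32.42 in, y_c = 73.34 in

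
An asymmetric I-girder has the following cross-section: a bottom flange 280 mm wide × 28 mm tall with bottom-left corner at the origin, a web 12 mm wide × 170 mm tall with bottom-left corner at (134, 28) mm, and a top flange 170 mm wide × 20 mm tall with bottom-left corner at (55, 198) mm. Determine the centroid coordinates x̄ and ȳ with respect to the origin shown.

Part | A | x̄ᵢ | ȳᵢ | A·x̄ᵢ | A·ȳᵢ
bottom flange | 7840.00 | 140.00 | 14.00 | 1097600.00 | 109760.00
web | 2040.00 | 140.00 | 113.00 | 285600.00 | 230520.00
top flange | 3400.00 | 140.00 | 208.00 | 476000.00 | 707200.00
Σ | 13280.00 |  |  | 1859200.00 | 1047480.00
x̄ = 1859200.00 / 13280.00 = 140.00 mm
ȳ = 1047480.00 / 13280.00 = 78.88 mm

x̄ = 140.00 mm, ȳ = 78.88 mm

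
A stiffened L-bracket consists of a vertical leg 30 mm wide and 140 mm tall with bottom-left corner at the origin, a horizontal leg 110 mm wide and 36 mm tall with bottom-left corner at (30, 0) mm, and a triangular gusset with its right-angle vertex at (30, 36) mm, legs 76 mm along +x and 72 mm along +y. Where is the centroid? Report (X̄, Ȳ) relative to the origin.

vertical leg: A = 30 × 140 = 4200.00, centroid at (15.00, 70.00).
horizontal leg: A = 110 × 36 = 3960.00, centroid at (85.00, 18.00).
gusset: A = ½·76·72 = 2736.00, centroid at (55.33, 60.00).
ΣA = 10896.00 mm², ΣAX̄ = 550992.00 mm³, ΣAȲ = 529440.00 mm³.
X̄ = 550992.00/10896.00 = 50.57 mm; Ȳ = 529440.00/10896.00 = 48.59 mm.

X̄ = 50.57 mm, Ȳ = 48.59 mm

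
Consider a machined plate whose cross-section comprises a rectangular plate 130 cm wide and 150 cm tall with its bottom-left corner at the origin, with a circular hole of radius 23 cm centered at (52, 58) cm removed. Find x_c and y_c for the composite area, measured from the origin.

x_c = 66.21 cm, y_c = 76.58 cm

Part | A | x̄ᵢ | ȳᵢ | A·x̄ᵢ | A·ȳᵢ
plate | 19500.00 | 65.00 | 75.00 | 1267500.00 | 1462500.00
hole | -1661.90 | 52.00 | 58.00 | -86418.93 | -96390.35
Σ | 17838.10 |  |  | 1181081.07 | 1366109.65
x_c = 1181081.07 / 17838.10 = 66.21 cm
y_c = 1366109.65 / 17838.10 = 76.58 cm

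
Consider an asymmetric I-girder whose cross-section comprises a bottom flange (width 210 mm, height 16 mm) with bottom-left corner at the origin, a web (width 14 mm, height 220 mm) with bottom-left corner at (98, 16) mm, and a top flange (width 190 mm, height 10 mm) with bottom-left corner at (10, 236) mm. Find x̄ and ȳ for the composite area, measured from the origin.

x̄ = 105.00 mm, ȳ = 104.66 mm

Part | A | x̄ᵢ | ȳᵢ | A·x̄ᵢ | A·ȳᵢ
bottom flange | 3360.00 | 105.00 | 8.00 | 352800.00 | 26880.00
web | 3080.00 | 105.00 | 126.00 | 323400.00 | 388080.00
top flange | 1900.00 | 105.00 | 241.00 | 199500.00 | 457900.00
Σ | 8340.00 |  |  | 875700.00 | 872860.00
x̄ = 875700.00 / 8340.00 = 105.00 mm
ȳ = 872860.00 / 8340.00 = 104.66 mm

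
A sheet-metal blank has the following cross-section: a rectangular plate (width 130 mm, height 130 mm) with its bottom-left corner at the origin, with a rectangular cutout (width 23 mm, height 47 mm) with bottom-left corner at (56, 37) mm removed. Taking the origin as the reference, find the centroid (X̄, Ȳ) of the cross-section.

X̄ = 64.83 mm, Ȳ = 65.31 mm

plate: A = 130 × 130 = 16900.00, centroid at (65.00, 65.00).
hole: A = −(23 × 47) = -1081.00, centroid at (67.50, 60.50).
ΣA = 15819.00 mm², ΣAX̄ = 1025532.50 mm³, ΣAȲ = 1033099.50 mm³.
X̄ = 1025532.50/15819.00 = 64.83 mm; Ȳ = 1033099.50/15819.00 = 65.31 mm.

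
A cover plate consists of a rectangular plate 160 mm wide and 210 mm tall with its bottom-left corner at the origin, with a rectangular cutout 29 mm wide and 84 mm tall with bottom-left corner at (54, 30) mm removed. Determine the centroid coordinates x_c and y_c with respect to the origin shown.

Part | A | x̄ᵢ | ȳᵢ | A·x̄ᵢ | A·ȳᵢ
plate | 33600.00 | 80.00 | 105.00 | 2688000.00 | 3528000.00
hole | -2436.00 | 68.50 | 72.00 | -166866.00 | -175392.00
Σ | 31164.00 |  |  | 2521134.00 | 3352608.00
x_c = 2521134.00 / 31164.00 = 80.90 mm
y_c = 3352608.00 / 31164.00 = 107.58 mm

x_c = 80.90 mm, y_c = 107.58 mm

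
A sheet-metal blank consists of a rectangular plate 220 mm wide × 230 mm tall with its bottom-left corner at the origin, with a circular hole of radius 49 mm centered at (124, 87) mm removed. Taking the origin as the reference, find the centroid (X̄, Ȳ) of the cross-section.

plate: A = 220 × 230 = 50600.00, centroid at (110.00, 115.00).
hole: A = −π·49² = -7542.96, centroid at (124.00, 87.00).
ΣA = 43057.04 mm², ΣAX̄ = 4630672.47 mm³, ΣAȲ = 5162762.14 mm³.
X̄ = 4630672.47/43057.04 = 107.55 mm; Ȳ = 5162762.14/43057.04 = 119.91 mm.

X̄ = 107.55 mm, Ȳ = 119.91 mm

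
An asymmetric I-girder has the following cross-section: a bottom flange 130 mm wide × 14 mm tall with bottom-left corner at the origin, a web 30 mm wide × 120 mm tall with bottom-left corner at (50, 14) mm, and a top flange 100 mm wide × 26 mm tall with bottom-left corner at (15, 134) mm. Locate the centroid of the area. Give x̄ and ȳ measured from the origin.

x̄ = 65.00 mm, ȳ = 82.46 mm

bottom flange: A = 130 × 14 = 1820.00, centroid at (65.00, 7.00).
web: A = 30 × 120 = 3600.00, centroid at (65.00, 74.00).
top flange: A = 100 × 26 = 2600.00, centroid at (65.00, 147.00).
ΣA = 8020.00 mm²
ΣAx̄ = (1820.00)(65.00) + (3600.00)(65.00) + (2600.00)(65.00) = 521300.00 mm³
ΣAȳ = (1820.00)(7.00) + (3600.00)(74.00) + (2600.00)(147.00) = 661340.00 mm³
x̄ = 521300.00 / 8020.00 = 65.00 mm
ȳ = 661340.00 / 8020.00 = 82.46 mm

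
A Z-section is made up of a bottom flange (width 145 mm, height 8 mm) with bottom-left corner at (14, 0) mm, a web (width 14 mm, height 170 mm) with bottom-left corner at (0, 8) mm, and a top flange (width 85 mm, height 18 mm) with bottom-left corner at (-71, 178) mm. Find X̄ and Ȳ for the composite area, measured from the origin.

X̄ = 14.48 mm, Ȳ = 101.00 mm

bottom flange: A = 145 × 8 = 1160.00, centroid at (86.50, 4.00).
web: A = 14 × 170 = 2380.00, centroid at (7.00, 93.00).
top flange: A = 85 × 18 = 1530.00, centroid at (-28.50, 187.00).
ΣA = 5070.00 mm², ΣAX̄ = 73395.00 mm³, ΣAȲ = 512090.00 mm³.
X̄ = 73395.00/5070.00 = 14.48 mm; Ȳ = 512090.00/5070.00 = 101.00 mm.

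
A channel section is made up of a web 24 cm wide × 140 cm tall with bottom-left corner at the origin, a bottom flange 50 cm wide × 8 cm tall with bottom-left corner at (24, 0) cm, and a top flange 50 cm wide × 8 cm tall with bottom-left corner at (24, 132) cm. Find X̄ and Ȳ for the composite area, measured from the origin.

web: A = 24 × 140 = 3360.00, centroid at (12.00, 70.00).
bottom flange: A = 50 × 8 = 400.00, centroid at (49.00, 4.00).
top flange: A = 50 × 8 = 400.00, centroid at (49.00, 136.00).
ΣA = 4160.00 cm²
ΣAX̄ = (3360.00)(12.00) + (400.00)(49.00) + (400.00)(49.00) = 79520.00 cm³
ΣAȲ = (3360.00)(70.00) + (400.00)(4.00) + (400.00)(136.00) = 291200.00 cm³
X̄ = 79520.00 / 4160.00 = 19.12 cm
Ȳ = 291200.00 / 4160.00 = 70.00 cm

X̄ = 19.12 cm, Ȳ = 70.00 cm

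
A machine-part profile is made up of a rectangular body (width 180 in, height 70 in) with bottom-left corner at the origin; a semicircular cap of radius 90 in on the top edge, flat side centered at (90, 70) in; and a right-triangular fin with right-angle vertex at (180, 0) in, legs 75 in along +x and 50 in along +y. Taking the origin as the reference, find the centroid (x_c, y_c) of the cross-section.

x_c = 97.93 in, y_c = 67.98 in

rectangular body: A = 180 × 70 = 12600.00, centroid at (90.00, 35.00).
semicircular top: A = ½π·90² = 12723.45, centroid at (90.00, 108.20).
triangular fin: A = ½·75·50 = 1875.00, centroid at (205.00, 16.67).
ΣA = 27198.45 in²
ΣAx_c = (12600.00)(90.00) + (12723.45)(90.00) + (1875.00)(205.00) = 2663485.52 in³
ΣAy_c = (12600.00)(35.00) + (12723.45)(108.20) + (1875.00)(16.67) = 1848891.52 in³
x_c = 2663485.52 / 27198.45 = 97.93 in
y_c = 1848891.52 / 27198.45 = 67.98 in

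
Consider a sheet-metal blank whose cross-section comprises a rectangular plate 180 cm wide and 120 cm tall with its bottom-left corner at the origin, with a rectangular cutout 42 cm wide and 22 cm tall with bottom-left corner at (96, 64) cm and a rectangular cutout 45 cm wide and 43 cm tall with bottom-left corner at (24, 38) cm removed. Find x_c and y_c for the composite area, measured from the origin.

x_c = 93.16 cm, y_c = 59.31 cm

Part | A | x̄ᵢ | ȳᵢ | A·x̄ᵢ | A·ȳᵢ
plate | 21600.00 | 90.00 | 60.00 | 1944000.00 | 1296000.00
hole 1 | -924.00 | 117.00 | 75.00 | -108108.00 | -69300.00
hole 2 | -1935.00 | 46.50 | 59.50 | -89977.50 | -115132.50
Σ | 18741.00 |  |  | 1745914.50 | 1111567.50
x_c = 1745914.50 / 18741.00 = 93.16 cm
y_c = 1111567.50 / 18741.00 = 59.31 cm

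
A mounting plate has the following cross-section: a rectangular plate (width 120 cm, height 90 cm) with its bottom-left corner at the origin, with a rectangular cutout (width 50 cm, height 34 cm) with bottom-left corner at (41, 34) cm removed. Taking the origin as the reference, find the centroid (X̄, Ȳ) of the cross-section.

X̄ = 58.88 cm, Ȳ = 43.88 cm

Part | A | x̄ᵢ | ȳᵢ | A·x̄ᵢ | A·ȳᵢ
plate | 10800.00 | 60.00 | 45.00 | 648000.00 | 486000.00
hole | -1700.00 | 66.00 | 51.00 | -112200.00 | -86700.00
Σ | 9100.00 |  |  | 535800.00 | 399300.00
X̄ = 535800.00 / 9100.00 = 58.88 cm
Ȳ = 399300.00 / 9100.00 = 43.88 cm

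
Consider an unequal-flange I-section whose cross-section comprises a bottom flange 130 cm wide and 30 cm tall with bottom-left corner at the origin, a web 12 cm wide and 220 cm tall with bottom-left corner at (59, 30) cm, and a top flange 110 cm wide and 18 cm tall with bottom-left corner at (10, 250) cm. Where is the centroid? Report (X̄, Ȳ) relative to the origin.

X̄ = 65.00 cm, Ȳ = 110.44 cm

Part | A | x̄ᵢ | ȳᵢ | A·x̄ᵢ | A·ȳᵢ
bottom flange | 3900.00 | 65.00 | 15.00 | 253500.00 | 58500.00
web | 2640.00 | 65.00 | 140.00 | 171600.00 | 369600.00
top flange | 1980.00 | 65.00 | 259.00 | 128700.00 | 512820.00
Σ | 8520.00 |  |  | 553800.00 | 940920.00
X̄ = 553800.00 / 8520.00 = 65.00 cm
Ȳ = 940920.00 / 8520.00 = 110.44 cm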